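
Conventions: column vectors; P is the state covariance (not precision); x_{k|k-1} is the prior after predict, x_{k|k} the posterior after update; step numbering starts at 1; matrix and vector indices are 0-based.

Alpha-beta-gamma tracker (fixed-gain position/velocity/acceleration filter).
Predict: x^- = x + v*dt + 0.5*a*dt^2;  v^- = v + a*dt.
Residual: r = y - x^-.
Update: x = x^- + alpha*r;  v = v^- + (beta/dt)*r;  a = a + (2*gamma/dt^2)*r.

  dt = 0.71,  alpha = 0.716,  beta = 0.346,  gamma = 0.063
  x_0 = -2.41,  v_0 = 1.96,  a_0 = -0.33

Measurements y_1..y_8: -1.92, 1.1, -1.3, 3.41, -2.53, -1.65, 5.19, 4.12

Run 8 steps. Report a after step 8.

step 1: x_pred=-1.1016  r=-0.8184  x^+=-1.6876  v^+=1.3269  a^+=-0.5346
step 2: x_pred=-0.8802  r=1.9802  x^+=0.5376  v^+=1.9123  a^+=-0.0396
step 3: x_pred=1.8854  r=-3.1854  x^+=-0.3953  v^+=0.3319  a^+=-0.8358
step 4: x_pred=-0.3704  r=3.7804  x^+=2.3364  v^+=1.5807  a^+=0.1091
step 5: x_pred=3.4862  r=-6.0162  x^+=-0.8214  v^+=-1.2736  a^+=-1.3946
step 6: x_pred=-2.0772  r=0.4272  x^+=-1.7713  v^+=-2.0556  a^+=-1.2879
step 7: x_pred=-3.5554  r=8.7454  x^+=2.7063  v^+=1.2918  a^+=0.8981
step 8: x_pred=3.8499  r=0.2701  x^+=4.0433  v^+=2.0611  a^+=0.9656

a_post = 0.9656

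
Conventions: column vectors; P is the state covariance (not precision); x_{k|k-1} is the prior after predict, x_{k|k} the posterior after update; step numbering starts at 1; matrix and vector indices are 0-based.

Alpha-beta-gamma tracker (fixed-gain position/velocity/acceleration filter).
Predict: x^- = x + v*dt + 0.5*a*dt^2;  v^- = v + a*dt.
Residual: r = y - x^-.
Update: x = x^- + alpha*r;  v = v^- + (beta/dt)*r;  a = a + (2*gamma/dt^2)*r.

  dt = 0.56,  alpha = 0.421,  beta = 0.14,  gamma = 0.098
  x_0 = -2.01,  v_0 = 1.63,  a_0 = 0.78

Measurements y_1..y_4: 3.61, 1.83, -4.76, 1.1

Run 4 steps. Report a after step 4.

step 1: x_pred=-0.9749  r=4.5849  x^+=0.9553  v^+=3.2130  a^+=3.6456
step 2: x_pred=3.3263  r=-1.4963  x^+=2.6963  v^+=4.8805  a^+=2.7104
step 3: x_pred=5.8544  r=-10.6144  x^+=1.3857  v^+=3.7447  a^+=-3.9236
step 4: x_pred=2.8675  r=-1.7675  x^+=2.1234  v^+=1.1056  a^+=-5.0283

a_post = -5.0283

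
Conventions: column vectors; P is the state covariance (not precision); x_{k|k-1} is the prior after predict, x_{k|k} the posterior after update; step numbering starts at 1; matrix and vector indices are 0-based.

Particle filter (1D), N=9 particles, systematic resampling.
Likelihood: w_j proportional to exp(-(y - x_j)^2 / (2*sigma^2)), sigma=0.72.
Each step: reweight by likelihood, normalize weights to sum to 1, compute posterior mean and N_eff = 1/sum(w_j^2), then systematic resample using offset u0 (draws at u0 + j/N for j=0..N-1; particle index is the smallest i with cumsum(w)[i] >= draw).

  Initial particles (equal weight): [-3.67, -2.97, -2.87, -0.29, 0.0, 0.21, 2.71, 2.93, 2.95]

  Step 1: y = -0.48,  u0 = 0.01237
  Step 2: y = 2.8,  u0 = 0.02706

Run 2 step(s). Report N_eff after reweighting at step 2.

N_eff = 4.5284

step 1: w=[0.0000, 0.0011, 0.0017, 0.4016, 0.3329, 0.2627, 0.0000, 0.0000, 0.0000]  mean=-0.0692  Neff=2.9315  idx=[3, 3, 3, 3, 4, 4, 4, 5, 5]
step 2: w=[0.0198, 0.0198, 0.0198, 0.0198, 0.1028, 0.1028, 0.1028, 0.3062, 0.3062]  mean=0.1057  Neff=4.5284  idx=[1, 4, 5, 6, 7, 7, 7, 8, 8]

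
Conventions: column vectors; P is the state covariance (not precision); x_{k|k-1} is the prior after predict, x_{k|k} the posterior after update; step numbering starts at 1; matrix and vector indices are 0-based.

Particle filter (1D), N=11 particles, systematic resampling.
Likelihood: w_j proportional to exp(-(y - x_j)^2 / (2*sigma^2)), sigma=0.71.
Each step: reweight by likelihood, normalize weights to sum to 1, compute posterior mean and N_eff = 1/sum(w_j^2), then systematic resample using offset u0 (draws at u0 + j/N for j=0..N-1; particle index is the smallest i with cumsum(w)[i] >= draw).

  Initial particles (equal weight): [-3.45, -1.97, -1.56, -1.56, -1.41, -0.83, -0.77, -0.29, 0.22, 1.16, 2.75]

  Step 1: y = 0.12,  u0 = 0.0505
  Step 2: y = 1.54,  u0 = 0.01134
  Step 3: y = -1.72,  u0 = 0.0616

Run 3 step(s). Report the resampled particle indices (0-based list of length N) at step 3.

step 1: w=[0.0000, 0.0040, 0.0186, 0.0186, 0.0299, 0.1247, 0.1391, 0.2583, 0.3022, 0.1044, 0.0003]  mean=-0.2051  Neff=4.8685  idx=[4, 5, 6, 6, 7, 7, 8, 8, 8, 8, 9]
step 2: w=[0.0001, 0.0023, 0.0030, 0.0030, 0.0217, 0.0217, 0.1068, 0.1068, 0.1068, 0.1068, 0.5210]  mean=0.6791  Neff=3.1442  idx=[4, 6, 7, 8, 9, 9, 10, 10, 10, 10, 10]
step 3: w=[0.5210, 0.0947, 0.0947, 0.0947, 0.0947, 0.0947, 0.0011, 0.0011, 0.0011, 0.0011, 0.0011]  mean=-0.0407  Neff=3.1610  idx=[0, 0, 0, 0, 0, 0, 1, 2, 3, 4, 5]

resampled_idx = [0, 0, 0, 0, 0, 0, 1, 2, 3, 4, 5]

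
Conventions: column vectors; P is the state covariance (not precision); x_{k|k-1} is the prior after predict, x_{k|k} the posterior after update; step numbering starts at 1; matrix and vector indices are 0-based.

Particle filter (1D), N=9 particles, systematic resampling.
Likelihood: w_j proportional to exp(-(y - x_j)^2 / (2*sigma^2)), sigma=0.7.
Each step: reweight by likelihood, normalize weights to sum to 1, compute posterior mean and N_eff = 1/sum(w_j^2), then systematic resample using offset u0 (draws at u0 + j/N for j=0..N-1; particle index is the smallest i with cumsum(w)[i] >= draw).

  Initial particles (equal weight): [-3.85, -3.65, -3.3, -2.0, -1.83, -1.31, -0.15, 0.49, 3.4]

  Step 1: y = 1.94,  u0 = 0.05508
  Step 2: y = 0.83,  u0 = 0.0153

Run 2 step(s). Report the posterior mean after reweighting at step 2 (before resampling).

post_mean = 0.4931

step 1: w=[0.0000, 0.0000, 0.0000, 0.0000, 0.0000, 0.0001, 0.0479, 0.4831, 0.4690]  mean=1.8239  Neff=2.1950  idx=[7, 7, 7, 7, 7, 8, 8, 8, 8]
step 2: w=[0.1998, 0.1998, 0.1998, 0.1998, 0.1998, 0.0003, 0.0003, 0.0003, 0.0003]  mean=0.4931  Neff=5.0106  idx=[0, 0, 1, 1, 2, 2, 3, 3, 4]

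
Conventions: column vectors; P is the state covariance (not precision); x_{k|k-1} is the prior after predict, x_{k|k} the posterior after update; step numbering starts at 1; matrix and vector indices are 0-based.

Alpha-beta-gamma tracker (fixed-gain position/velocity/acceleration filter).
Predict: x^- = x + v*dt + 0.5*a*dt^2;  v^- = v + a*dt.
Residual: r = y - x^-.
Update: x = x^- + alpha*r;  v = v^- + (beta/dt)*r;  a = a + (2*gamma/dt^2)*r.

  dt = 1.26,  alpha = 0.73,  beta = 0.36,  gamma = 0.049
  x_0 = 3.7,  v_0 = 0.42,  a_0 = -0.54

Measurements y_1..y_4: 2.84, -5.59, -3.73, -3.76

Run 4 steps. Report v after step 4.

step 1: x_pred=3.8005  r=-0.9605  x^+=3.0993  v^+=-0.5348  a^+=-0.5993
step 2: x_pred=1.9497  r=-7.5397  x^+=-3.5543  v^+=-3.4442  a^+=-1.0647
step 3: x_pred=-8.7391  r=5.0091  x^+=-5.0825  v^+=-3.3545  a^+=-0.7555
step 4: x_pred=-9.9089  r=6.1489  x^+=-5.4202  v^+=-2.5496  a^+=-0.3759

v_post = -2.5496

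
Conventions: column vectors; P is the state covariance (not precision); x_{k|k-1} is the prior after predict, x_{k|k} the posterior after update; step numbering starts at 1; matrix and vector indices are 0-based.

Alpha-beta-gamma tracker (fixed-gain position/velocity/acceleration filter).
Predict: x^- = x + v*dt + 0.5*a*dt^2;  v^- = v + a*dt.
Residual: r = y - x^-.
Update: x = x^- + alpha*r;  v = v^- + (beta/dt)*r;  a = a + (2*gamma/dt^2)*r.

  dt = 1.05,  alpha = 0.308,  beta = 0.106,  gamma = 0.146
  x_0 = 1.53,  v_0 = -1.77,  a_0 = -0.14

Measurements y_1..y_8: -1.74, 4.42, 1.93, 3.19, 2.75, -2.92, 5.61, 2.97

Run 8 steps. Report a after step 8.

step 1: x_pred=-0.4057  r=-1.3343  x^+=-0.8166  v^+=-2.0517  a^+=-0.4934
step 2: x_pred=-3.2429  r=7.6629  x^+=-0.8827  v^+=-1.7962  a^+=1.5361
step 3: x_pred=-1.9219  r=3.8519  x^+=-0.7355  v^+=0.2056  a^+=2.5563
step 4: x_pred=0.8896  r=2.3004  x^+=1.5981  v^+=3.1220  a^+=3.1656
step 5: x_pred=6.6213  r=-3.8713  x^+=5.4289  v^+=6.0551  a^+=2.1403
step 6: x_pred=12.9666  r=-15.8866  x^+=8.0735  v^+=6.6986  a^+=-2.0673
step 7: x_pred=13.9675  r=-8.3575  x^+=11.3934  v^+=3.6842  a^+=-4.2808
step 8: x_pred=12.9021  r=-9.9321  x^+=9.8430  v^+=-1.8133  a^+=-6.9113

a_post = -6.9113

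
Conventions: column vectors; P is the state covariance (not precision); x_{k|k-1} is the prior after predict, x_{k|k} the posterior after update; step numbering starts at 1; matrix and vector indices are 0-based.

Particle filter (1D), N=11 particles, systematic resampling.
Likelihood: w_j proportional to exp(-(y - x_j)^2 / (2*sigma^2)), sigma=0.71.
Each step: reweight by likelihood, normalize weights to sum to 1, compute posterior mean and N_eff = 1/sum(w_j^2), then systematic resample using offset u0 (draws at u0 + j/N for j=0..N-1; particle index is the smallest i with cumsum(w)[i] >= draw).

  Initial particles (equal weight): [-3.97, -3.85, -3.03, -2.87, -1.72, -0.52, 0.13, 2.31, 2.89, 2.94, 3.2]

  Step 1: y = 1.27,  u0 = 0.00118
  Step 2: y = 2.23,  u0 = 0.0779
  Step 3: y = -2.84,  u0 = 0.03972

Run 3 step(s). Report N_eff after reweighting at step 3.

step 1: w=[0.0000, 0.0000, 0.0000, 0.0000, 0.0002, 0.0507, 0.3355, 0.4165, 0.0902, 0.0766, 0.0303]  mean=1.5617  Neff=3.2942  idx=[5, 6, 6, 6, 6, 7, 7, 7, 7, 8, 9]
step 2: w=[0.0001, 0.0024, 0.0024, 0.0024, 0.0024, 0.1881, 0.1881, 0.1881, 0.1881, 0.1229, 0.1148]  mean=2.4325  Neff=5.8852  idx=[5, 5, 6, 6, 7, 7, 8, 8, 9, 10, 10]
step 3: w=[0.1249, 0.1249, 0.1249, 0.1249, 0.1249, 0.1249, 0.1249, 0.1249, 0.0002, 0.0001, 0.0001]  mean=2.3103  Neff=8.0081  idx=[0, 1, 1, 2, 3, 3, 4, 5, 6, 6, 7]

N_eff = 8.0081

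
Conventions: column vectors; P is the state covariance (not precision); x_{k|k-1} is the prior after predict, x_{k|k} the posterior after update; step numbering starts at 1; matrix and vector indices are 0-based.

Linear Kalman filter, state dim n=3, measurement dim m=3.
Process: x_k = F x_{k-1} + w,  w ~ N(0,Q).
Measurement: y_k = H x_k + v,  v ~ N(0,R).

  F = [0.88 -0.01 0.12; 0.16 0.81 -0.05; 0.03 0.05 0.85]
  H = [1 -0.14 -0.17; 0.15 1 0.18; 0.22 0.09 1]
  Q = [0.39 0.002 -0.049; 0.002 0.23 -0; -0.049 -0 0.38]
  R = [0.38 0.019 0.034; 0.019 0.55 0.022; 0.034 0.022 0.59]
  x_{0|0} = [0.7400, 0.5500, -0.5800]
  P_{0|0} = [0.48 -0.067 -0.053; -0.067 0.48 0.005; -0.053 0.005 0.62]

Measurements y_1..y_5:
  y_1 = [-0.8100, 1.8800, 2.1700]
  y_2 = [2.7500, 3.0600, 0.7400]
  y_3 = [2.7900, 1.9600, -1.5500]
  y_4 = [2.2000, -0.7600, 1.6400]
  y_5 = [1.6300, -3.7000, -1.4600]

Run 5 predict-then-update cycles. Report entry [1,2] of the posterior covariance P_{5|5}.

P_post[1,2] = -0.0405

step 1: x^-=[0.5761, 0.5929, -0.4433]  P^-=[0.7607 0.0161 -0.0161; 0.0161 0.5418 -0.0105; -0.0161 -0.0105 0.8271]  S=[1.1756 0.0473 0.0410; 0.0473 1.1360 0.2348; 0.0410 0.2348 1.4500]  K=[0.6420 0.0697 0.0759; -0.0673 0.4903 -0.0486; -0.1523 0.0082 0.5703]  nu=[-1.3785, 1.2805, 2.4332]  x^+=[-0.0350, 1.1952, 1.1647]  P^+=[0.2516 0.0124 0.0117; 0.0124 0.2740 -0.0476; 0.0117 -0.0476 0.3332]
step 2: x^-=[0.0970, 0.9043, 1.0487]  P^-=[0.5920 0.0371 0.0009; 0.0371 0.4239 -0.0325; 0.0009 -0.0325 0.6182]  S=[0.9859 0.0723 0.0619; 0.0723 1.0067 0.1667; 0.0619 0.1667 1.2363]  K=[0.5854 0.0716 0.0698; -0.0458 0.4315 -0.0448; -0.1330 0.0045 0.5039]  nu=[2.9579, 1.9524, -0.4115]  x^+=[1.9395, 1.6296, 0.4566]  P^+=[0.2302 0.0156 0.0106; 0.0156 0.2410 -0.0436; 0.0106 -0.0436 0.2945]
step 3: x^-=[1.7453, 1.6075, 0.5278]  P^-=[0.5746 0.0373 -0.0042; 0.0373 0.4021 -0.0296; -0.0042 -0.0296 0.5904]  S=[0.9691 0.0724 0.0577; 0.0724 0.9845 0.1612; 0.0577 0.1612 1.2058]  K=[0.5790 0.0711 0.0669; -0.0433 0.4187 -0.0417; -0.1334 0.0064 0.4922]  nu=[1.3595, -0.0042, -2.6064]  x^+=[2.3577, 1.6555, -0.9366]  P^+=[0.2274 0.0158 0.0093; 0.0158 0.2336 -0.0413; 0.0093 -0.0413 0.2877]
step 4: x^-=[1.9458, 1.7650, -0.6426]  P^-=[0.5721 0.0374 -0.0060; 0.0374 0.3971 -0.0283; -0.0060 -0.0283 0.5857]  S=[0.9670 0.0725 0.0561; 0.0725 0.9797 0.1609; 0.0561 0.1609 1.2003]  K=[0.5781 0.0710 0.0661; -0.0427 0.4157 -0.0407; -0.1341 0.0073 0.4900]  nu=[0.3920, -2.7012, 1.6957]  x^+=[2.0927, 0.5564, 0.1161]  P^+=[0.2270 0.0158 0.0089; 0.0158 0.2319 -0.0407; 0.0089 -0.0407 0.2864]
step 5: x^-=[1.8500, 0.7797, 0.1893]  P^-=[0.5716 0.0374 -0.0065; 0.0374 0.3959 -0.0279; -0.0065 -0.0279 0.5848]  S=[0.9667 0.0725 0.0557; 0.0725 0.9786 0.1609; 0.0557 0.1609 1.1993]  K=[0.5779 0.0710 0.0659; -0.0425 0.4150 -0.0404; -0.1342 0.0075 0.4895]  nu=[-0.0786, -4.7912, -2.1264]  x^+=[1.3241, -1.1194, -0.8772]  P^+=[0.2269 0.0159 0.0088; 0.0159 0.2315 -0.0405; 0.0088 -0.0405 0.2862]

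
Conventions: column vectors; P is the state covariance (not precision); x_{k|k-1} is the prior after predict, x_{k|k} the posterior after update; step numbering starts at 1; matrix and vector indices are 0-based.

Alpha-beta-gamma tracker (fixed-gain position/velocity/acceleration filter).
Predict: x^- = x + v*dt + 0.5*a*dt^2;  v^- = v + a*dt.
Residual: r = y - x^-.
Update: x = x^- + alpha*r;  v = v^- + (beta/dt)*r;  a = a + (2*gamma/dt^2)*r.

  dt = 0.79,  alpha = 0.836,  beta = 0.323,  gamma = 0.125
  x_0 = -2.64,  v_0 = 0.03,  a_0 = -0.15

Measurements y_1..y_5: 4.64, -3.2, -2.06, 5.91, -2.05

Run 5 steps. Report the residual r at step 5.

resid = -8.7538

step 1: x_pred=-2.6631  r=7.3031  x^+=3.4423  v^+=2.8975  a^+=2.7755
step 2: x_pred=6.5974  r=-9.7974  x^+=-1.5932  v^+=1.0843  a^+=-1.1491
step 3: x_pred=-1.0952  r=-0.9648  x^+=-1.9018  v^+=-0.2180  a^+=-1.5356
step 4: x_pred=-2.5532  r=8.4632  x^+=4.5220  v^+=2.0292  a^+=1.8545
step 5: x_pred=6.7038  r=-8.7538  x^+=-0.6144  v^+=-0.0848  a^+=-1.6520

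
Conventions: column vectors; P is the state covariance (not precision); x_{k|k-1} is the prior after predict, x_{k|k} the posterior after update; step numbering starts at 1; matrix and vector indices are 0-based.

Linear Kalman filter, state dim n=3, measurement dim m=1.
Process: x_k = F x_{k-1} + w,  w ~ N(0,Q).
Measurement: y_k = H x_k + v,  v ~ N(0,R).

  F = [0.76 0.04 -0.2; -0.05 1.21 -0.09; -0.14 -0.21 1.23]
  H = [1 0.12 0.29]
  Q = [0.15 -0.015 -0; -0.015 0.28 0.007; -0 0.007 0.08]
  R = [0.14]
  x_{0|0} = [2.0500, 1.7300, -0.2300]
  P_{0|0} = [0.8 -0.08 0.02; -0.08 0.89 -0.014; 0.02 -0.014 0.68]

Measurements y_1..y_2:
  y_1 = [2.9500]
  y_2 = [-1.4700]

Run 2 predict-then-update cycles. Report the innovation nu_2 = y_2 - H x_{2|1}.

step 1: x^-=[1.6732, 2.0115, -0.9332]  P^-=[0.6300 -0.0612 -0.2287; -0.0612 1.6035 -0.2982; -0.2287 -0.2982 1.1593]  S=[0.7225]  K=[0.7700; 0.0619; 0.0993]  nu=[1.3060]  x^+=[2.6789, 2.0923, -0.8035]  P^+=[0.2016 -0.0957 -0.2839; -0.0957 1.6007 -0.3026; -0.2839 -0.3026 1.1522]
step 2: x^-=[2.2803, 2.4701, -1.8027]  P^-=[0.4004 0.0787 -0.6035; 0.0787 2.7084 -0.9529; -0.6035 -0.9529 2.1462]  S=[0.3625]  K=[0.6480; 0.3513; -0.2633]  nu=[-3.5239]  x^+=[-0.0031, 1.2321, -0.8748]  P^+=[0.2483 -0.0038 -0.5417; -0.0038 2.6636 -0.9194; -0.5417 -0.9194 2.1211]

innov = [-3.5239]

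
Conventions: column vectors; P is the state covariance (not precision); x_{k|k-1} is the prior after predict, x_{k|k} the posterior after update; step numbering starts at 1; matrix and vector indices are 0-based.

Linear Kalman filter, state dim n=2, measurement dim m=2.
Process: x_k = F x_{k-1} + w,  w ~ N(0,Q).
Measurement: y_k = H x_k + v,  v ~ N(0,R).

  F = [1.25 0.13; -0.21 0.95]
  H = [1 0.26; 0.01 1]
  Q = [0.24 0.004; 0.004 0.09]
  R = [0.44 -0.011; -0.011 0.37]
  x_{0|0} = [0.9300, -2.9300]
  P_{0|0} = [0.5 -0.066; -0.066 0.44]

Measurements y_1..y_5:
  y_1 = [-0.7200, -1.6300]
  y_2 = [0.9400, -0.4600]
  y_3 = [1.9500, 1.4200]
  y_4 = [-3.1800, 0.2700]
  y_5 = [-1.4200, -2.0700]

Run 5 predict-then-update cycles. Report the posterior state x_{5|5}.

x_post = [-1.2375, -0.7425]

step 1: x^-=[0.7816, -2.9788]  P^-=[1.0072 -0.1495; -0.1495 0.5355]  S=[1.4057 -0.0116; -0.0116 0.9026]  K=[0.6877 -0.1456; -0.0024 0.5916]  nu=[-0.7271, 1.3410]  x^+=[0.0863, -2.1837]  P^+=[0.3210 -0.0647; -0.0647 0.2196]
step 2: x^-=[-0.1760, -2.0927]  P^-=[0.7243 -0.1282; -0.1282 0.3281]  S=[1.1198 -0.0469; -0.0469 0.6956]  K=[0.6115 -0.1326; -0.0186 0.4686]  nu=[1.6601, 1.6344]  x^+=[0.6224, -1.3577]  P^+=[0.2857 -0.0586; -0.0586 0.1742]
step 3: x^-=[0.6015, -1.4205]  P^-=[0.6704 -0.1175; -0.1175 0.2832]  S=[1.0684 -0.0485; -0.0485 0.6509]  K=[0.5931 -0.1261; -0.0215 0.4317]  nu=[1.7179, 2.8345]  x^+=[1.2631, -0.2339]  P^+=[0.2769 -0.0559; -0.0559 0.1605]
step 4: x^-=[1.5484, -0.4875]  P^-=[0.6572 -0.1138; -0.1138 0.2694]  S=[1.0563 -0.0484; -0.0484 0.6372]  K=[0.5885 -0.1235; -0.0222 0.4193]  nu=[-4.6017, 0.7420]  x^+=[-1.2514, -0.0744]  P^+=[0.2746 -0.0549; -0.0549 0.1559]
step 5: x^-=[-1.5740, 0.1922]  P^-=[0.6538 -0.1125; -0.1125 0.2648]  S=[1.0532 -0.0484; -0.0484 0.6326]  K=[0.5874 -0.1226; -0.0224 0.4150]  nu=[0.1040, -2.2464]  x^+=[-1.2375, -0.7425]  P^+=[0.2740 -0.0546; -0.0546 0.1544]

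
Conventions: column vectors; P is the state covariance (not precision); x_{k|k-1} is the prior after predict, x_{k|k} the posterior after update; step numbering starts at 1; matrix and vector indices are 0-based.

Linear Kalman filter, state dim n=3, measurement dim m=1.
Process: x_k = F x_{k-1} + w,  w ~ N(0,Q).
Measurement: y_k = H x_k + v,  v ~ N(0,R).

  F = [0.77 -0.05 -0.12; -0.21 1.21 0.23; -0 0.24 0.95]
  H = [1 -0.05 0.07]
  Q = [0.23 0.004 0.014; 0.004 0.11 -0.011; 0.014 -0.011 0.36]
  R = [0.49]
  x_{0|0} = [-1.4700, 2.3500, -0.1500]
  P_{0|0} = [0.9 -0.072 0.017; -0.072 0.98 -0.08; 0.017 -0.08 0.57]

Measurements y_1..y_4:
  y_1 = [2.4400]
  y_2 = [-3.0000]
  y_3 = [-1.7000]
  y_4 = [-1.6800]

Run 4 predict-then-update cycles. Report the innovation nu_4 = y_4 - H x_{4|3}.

step 1: x^-=[-1.2314, 3.1177, 0.4215]  P^-=[0.7757 -0.2684 -0.0575; -0.2684 1.6051 0.3020; -0.0575 0.3020 0.8944]  S=[1.2908]  K=[0.6082; -0.2537; -0.0077]  nu=[3.7978]  x^+=[1.0786, 2.1540, 0.3921]  P^+=[0.2982 -0.0692 -0.0514; -0.0692 1.5220 0.2995; -0.0514 0.2995 0.8943]
step 2: x^-=[0.6757, 2.4701, 0.8894]  P^-=[0.4419 -0.2835 -0.1795; -0.2835 2.6056 1.0009; -0.1795 1.0009 1.3913]  S=[0.9414]  K=[0.4711; -0.3651; -0.1403]  nu=[-3.6145]  x^+=[-1.0270, 3.7897, 1.3967]  P^+=[0.2330 -0.1216 -0.1172; -0.1216 2.4801 0.9527; -0.1172 0.9527 1.3728]
step 3: x^-=[-1.1479, 5.1225, 2.2364]  P^-=[0.4365 -0.5092 -0.3532; -0.5092 4.4274 2.1864; -0.3532 2.1864 2.1762]  S=[0.9344]  K=[0.4680; -0.6180; -0.3319]  nu=[-0.4525]  x^+=[-1.3597, 5.4021, 2.3866]  P^+=[0.2319 -0.2389 -0.2080; -0.2389 4.0705 1.9947; -0.2080 1.9947 2.0733]
step 4: x^-=[-1.6034, 7.3710, 3.5638]  P^-=[0.4883 -0.9167 -0.6197; -0.9167 7.4413 4.0806; -0.6197 4.0806 3.3752]  S=[0.9898]  K=[0.4958; -1.0135; -0.5935]  nu=[0.0425]  x^+=[-1.5824, 7.3279, 3.5385]  P^+=[0.2450 -0.4194 -0.3284; -0.4194 6.4246 3.4852; -0.3284 3.4852 3.0265]

innov = [0.0425]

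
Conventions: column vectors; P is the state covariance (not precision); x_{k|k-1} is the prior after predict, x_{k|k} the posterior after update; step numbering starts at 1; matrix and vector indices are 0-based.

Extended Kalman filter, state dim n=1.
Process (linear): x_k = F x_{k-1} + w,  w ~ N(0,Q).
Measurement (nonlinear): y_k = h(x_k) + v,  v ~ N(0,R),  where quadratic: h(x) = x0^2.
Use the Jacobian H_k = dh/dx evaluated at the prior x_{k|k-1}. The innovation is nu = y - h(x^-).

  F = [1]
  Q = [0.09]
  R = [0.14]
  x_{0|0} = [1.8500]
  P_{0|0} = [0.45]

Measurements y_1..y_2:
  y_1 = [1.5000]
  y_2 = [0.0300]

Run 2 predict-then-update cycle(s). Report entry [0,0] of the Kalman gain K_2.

K[0,0] = 0.3123

step 1: x^-=[1.8500]  P^-=[0.5400]  H_jac=[3.7000]  S=[7.5326]  K=[0.2652]  nu=[-1.9225]  x^+=[1.3401]  P^+=[0.0100]
step 2: x^-=[1.3401]  P^-=[0.1000]  H_jac=[2.6801]  S=[0.8586]  K=[0.3123]  nu=[-1.7658]  x^+=[0.7887]  P^+=[0.0163]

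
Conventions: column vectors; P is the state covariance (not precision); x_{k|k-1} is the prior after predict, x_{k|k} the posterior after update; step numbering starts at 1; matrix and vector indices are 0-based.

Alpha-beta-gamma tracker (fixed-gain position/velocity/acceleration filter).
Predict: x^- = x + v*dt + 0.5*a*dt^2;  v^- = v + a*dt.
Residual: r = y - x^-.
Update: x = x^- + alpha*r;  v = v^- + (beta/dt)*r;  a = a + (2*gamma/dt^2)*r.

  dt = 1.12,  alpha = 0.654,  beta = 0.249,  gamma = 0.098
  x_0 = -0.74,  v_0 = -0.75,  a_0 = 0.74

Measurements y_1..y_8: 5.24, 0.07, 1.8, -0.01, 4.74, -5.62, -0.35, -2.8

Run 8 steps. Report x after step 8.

step 1: x_pred=-1.1159  r=6.3559  x^+=3.0409  v^+=1.4918  a^+=1.7331
step 2: x_pred=5.7987  r=-5.7287  x^+=2.0521  v^+=2.1593  a^+=0.8380
step 3: x_pred=4.9961  r=-3.1961  x^+=2.9059  v^+=2.3873  a^+=0.3386
step 4: x_pred=5.7920  r=-5.8020  x^+=1.9975  v^+=1.4766  a^+=-0.5680
step 5: x_pred=3.2950  r=1.4450  x^+=4.2400  v^+=1.1617  a^+=-0.3422
step 6: x_pred=5.3265  r=-10.9465  x^+=-1.8325  v^+=-1.6552  a^+=-2.0526
step 7: x_pred=-4.9737  r=4.6237  x^+=-1.9498  v^+=-2.9261  a^+=-1.3301
step 8: x_pred=-6.0613  r=3.2613  x^+=-3.9284  v^+=-3.6908  a^+=-0.8206

x_post = -3.9284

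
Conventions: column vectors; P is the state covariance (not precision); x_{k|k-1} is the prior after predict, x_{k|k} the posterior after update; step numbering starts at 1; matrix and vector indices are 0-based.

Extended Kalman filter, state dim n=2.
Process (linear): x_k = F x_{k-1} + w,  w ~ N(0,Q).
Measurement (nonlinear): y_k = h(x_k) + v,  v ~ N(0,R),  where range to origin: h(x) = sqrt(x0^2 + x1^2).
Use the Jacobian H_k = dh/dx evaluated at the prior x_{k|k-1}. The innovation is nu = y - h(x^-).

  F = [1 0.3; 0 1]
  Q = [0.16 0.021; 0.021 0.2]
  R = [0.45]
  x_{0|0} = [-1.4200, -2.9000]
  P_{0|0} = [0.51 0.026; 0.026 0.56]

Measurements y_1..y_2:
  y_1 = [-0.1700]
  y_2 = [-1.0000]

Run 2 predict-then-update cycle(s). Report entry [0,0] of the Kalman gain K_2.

K[0,0] = -0.3984

step 1: x^-=[-2.2900, -2.9000]  P^-=[0.7360 0.2150; 0.2150 0.7600]  H_jac=[-0.6197 -0.7848]  S=[1.4099]  K=[-0.4432; -0.5175]  nu=[-3.8651]  x^+=[-0.5770, -0.8996]  P^+=[0.4591 -0.1084; -0.1084 0.3823]
step 2: x^-=[-0.8469, -0.8996]  P^-=[0.5884 0.0273; 0.0273 0.5823]  H_jac=[-0.6855 -0.7281]  S=[1.0625]  K=[-0.3984; -0.4167]  nu=[-2.2355]  x^+=[0.0436, 0.0319]  P^+=[0.4198 -0.1491; -0.1491 0.3979]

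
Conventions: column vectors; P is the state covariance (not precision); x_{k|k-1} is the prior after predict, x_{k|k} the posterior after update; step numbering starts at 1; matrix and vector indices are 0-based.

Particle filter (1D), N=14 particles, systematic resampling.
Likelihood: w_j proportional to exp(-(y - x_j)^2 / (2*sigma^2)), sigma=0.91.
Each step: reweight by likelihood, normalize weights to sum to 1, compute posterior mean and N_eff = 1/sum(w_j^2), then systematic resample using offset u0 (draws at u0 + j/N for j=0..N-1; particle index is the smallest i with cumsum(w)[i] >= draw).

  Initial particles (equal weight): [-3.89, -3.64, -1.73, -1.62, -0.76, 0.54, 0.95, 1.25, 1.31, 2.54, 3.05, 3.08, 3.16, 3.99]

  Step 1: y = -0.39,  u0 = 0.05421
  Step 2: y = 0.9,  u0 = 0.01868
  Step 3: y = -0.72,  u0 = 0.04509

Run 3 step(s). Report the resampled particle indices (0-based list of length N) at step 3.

step 1: w=[0.0002, 0.0006, 0.1137, 0.1349, 0.3097, 0.1995, 0.1137, 0.0663, 0.0587, 0.0019, 0.0003, 0.0002, 0.0002, 0.0000]  mean=-0.2711  Neff=5.3293  idx=[2, 3, 3, 4, 4, 4, 4, 4, 5, 5, 6, 6, 7, 8]
step 2: w=[0.0023, 0.0032, 0.0032, 0.0283, 0.0283, 0.0283, 0.0283, 0.0283, 0.1383, 0.1383, 0.1494, 0.1494, 0.1389, 0.1352]  mean=0.6618  Neff=8.0308  idx=[3, 5, 8, 8, 9, 9, 10, 10, 11, 11, 12, 12, 13, 13]
step 3: w=[0.2157, 0.2157, 0.0828, 0.0828, 0.0828, 0.0828, 0.0401, 0.0401, 0.0401, 0.0401, 0.0207, 0.0207, 0.0179, 0.0179]  mean=0.1021  Neff=7.7916  idx=[0, 0, 0, 1, 1, 1, 2, 3, 4, 5, 5, 7, 9, 12]

resampled_idx = [0, 0, 0, 1, 1, 1, 2, 3, 4, 5, 5, 7, 9, 12]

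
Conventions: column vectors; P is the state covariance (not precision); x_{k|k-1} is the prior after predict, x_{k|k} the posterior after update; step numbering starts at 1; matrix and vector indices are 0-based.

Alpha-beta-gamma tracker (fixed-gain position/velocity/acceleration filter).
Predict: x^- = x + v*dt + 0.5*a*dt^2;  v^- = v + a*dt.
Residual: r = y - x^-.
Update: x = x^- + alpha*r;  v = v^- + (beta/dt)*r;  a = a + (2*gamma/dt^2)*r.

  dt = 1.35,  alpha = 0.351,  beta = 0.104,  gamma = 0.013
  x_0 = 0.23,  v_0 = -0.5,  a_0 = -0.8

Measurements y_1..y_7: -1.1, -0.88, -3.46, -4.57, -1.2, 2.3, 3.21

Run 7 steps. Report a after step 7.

step 1: x_pred=-1.1740  r=0.0740  x^+=-1.1480  v^+=-1.5743  a^+=-0.7989
step 2: x_pred=-4.0014  r=3.1214  x^+=-2.9058  v^+=-2.4124  a^+=-0.7544
step 3: x_pred=-6.8500  r=3.3900  x^+=-5.6601  v^+=-3.1697  a^+=-0.7061
step 4: x_pred=-10.5826  r=6.0126  x^+=-8.4722  v^+=-3.6597  a^+=-0.6203
step 5: x_pred=-13.9780  r=12.7780  x^+=-9.4929  v^+=-3.5127  a^+=-0.4380
step 6: x_pred=-14.6342  r=16.9342  x^+=-8.6903  v^+=-2.7994  a^+=-0.1964
step 7: x_pred=-12.6484  r=15.8584  x^+=-7.0821  v^+=-1.8429  a^+=0.0298

a_post = 0.0298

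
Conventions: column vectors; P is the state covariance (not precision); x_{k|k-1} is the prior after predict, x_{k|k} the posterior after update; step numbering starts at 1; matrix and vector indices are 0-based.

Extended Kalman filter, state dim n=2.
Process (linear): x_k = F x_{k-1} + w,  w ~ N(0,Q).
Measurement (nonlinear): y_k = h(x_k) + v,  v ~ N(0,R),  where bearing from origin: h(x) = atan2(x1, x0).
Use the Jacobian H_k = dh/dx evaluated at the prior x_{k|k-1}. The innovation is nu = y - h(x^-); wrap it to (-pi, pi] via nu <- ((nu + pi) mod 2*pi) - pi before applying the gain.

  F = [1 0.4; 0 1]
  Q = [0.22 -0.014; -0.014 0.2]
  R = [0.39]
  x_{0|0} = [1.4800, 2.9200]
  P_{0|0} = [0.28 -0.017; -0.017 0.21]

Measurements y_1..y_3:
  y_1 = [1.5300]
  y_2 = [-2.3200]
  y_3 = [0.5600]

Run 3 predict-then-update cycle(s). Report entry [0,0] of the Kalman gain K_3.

K[0,0] = -0.0692

step 1: x^-=[2.6480, 2.9200]  P^-=[0.5200 0.0530; 0.0530 0.4100]  H_jac=[-0.1879 0.1704]  S=[0.4169]  K=[-0.2127; 0.1437]  nu=[0.6958]  x^+=[2.5000, 3.0200]  P^+=[0.5011 0.0657; 0.0657 0.4014]
step 2: x^-=[3.7080, 3.0200]  P^-=[0.8380 0.2123; 0.2123 0.6014]  H_jac=[-0.1321 0.1621]  S=[0.4113]  K=[-0.1853; 0.1689]  nu=[-3.0035]  x^+=[4.2646, 2.5127]  P^+=[0.8238 0.2252; 0.2252 0.5897]
step 3: x^-=[5.2697, 2.5127]  P^-=[1.3183 0.4470; 0.4470 0.7897]  H_jac=[-0.0737 0.1546]  S=[0.4059]  K=[-0.0692; 0.2196]  nu=[0.1151]  x^+=[5.2617, 2.5380]  P^+=[1.3164 0.4532; 0.4532 0.7701]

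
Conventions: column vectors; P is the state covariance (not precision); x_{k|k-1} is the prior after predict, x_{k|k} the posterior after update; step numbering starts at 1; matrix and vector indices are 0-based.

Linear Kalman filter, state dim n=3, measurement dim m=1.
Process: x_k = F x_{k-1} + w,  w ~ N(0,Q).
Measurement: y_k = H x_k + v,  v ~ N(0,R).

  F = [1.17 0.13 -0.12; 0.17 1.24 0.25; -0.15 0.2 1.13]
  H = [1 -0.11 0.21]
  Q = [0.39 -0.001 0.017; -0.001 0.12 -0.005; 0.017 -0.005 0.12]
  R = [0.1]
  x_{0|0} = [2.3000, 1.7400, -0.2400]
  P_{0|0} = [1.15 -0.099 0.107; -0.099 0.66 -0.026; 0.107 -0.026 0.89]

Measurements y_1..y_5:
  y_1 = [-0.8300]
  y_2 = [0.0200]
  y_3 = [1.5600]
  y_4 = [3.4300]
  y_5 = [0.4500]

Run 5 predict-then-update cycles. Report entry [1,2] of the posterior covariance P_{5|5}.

P_post[1,2] = 12.1223

step 1: x^-=[2.9460, 2.4886, -0.2682]  P^-=[1.9289 0.1937 -0.1694; 0.1937 1.1749 0.3746; -0.1694 0.3746 1.2666]  S=[1.9679]  K=[0.9513; 0.0728; 0.0281]  nu=[-3.4459]  x^+=[-0.3320, 2.2379, -0.3652]  P^+=[0.1481 0.0575 -0.2221; 0.0575 1.1645 0.3706; -0.2221 0.3706 1.2651]
step 2: x^-=[-0.0537, 2.6272, 0.0847]  P^-=[0.6989 0.1594 -0.3900; 0.1594 2.2290 1.1321; -0.3900 1.1321 2.0246]  S=[0.6640]  K=[0.9028; 0.2289; -0.1346]  nu=[0.3449]  x^+=[0.2577, 2.7062, 0.0383]  P^+=[0.1577 0.0222 -0.3093; 0.0222 2.1942 1.1526; -0.3093 1.1526 2.0126]
step 3: x^-=[0.6487, 3.4090, 0.5459]  P^-=[0.7296 0.1382 -0.4946; 0.1382 4.3219 2.7252; -0.4946 2.7252 3.4057]  S=[0.6680]  K=[0.9139; 0.3519; -0.1186]  nu=[1.1717]  x^+=[1.7195, 3.8214, 0.4069]  P^+=[0.1716 -0.0766 -0.4223; -0.0766 4.2392 2.7530; -0.4223 2.7530 3.3963]
step 4: x^-=[2.4598, 5.1325, 0.9662]  P^-=[0.7549 0.0666 -0.6074; 0.0666 8.4941 5.9430; -0.6074 5.9430 6.0223]  S=[0.6789]  K=[0.9132; 0.5602; 0.0053]  nu=[1.3319]  x^+=[3.6761, 5.8787, 0.9732]  P^+=[0.1887 -0.2807 -0.6106; -0.2807 8.2810 5.9410; -0.6106 5.9410 6.0223]
step 5: x^-=[4.9485, 8.1578, 1.7240]  P^-=[0.7757 -0.0797 -0.7658; -0.0797 16.7479 12.3150; -0.7658 12.3150 11.0545]  S=[0.6928]  K=[0.9002; 0.9586; 0.2901]  nu=[-3.9632]  x^+=[1.3809, 4.3586, 0.5743]  P^+=[0.2143 -0.6776 -0.9467; -0.6776 16.1112 12.1223; -0.9467 12.1223 10.9962]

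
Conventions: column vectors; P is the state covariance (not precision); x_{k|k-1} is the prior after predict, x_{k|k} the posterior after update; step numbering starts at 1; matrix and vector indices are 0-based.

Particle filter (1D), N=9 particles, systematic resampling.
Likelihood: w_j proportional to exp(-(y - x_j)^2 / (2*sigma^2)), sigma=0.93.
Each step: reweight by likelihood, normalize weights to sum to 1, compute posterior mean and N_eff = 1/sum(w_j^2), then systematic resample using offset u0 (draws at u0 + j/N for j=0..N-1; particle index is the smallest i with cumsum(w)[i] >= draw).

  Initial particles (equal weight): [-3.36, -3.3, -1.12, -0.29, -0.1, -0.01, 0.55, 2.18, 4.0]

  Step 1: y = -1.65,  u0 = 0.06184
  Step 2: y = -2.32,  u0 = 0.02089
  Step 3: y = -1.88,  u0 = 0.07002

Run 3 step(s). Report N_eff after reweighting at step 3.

N_eff = 7.4640

step 1: w=[0.0875, 0.0984, 0.4035, 0.1629, 0.1184, 0.1003, 0.0289, 0.0001, 0.0000]  mean=-1.1147  Neff=4.3176  idx=[0, 1, 2, 2, 2, 3, 3, 4, 5]
step 2: w=[0.1980, 0.2124, 0.1610, 0.1610, 0.1610, 0.0342, 0.0342, 0.0214, 0.0169]  mean=-1.9292  Neff=6.0557  idx=[0, 0, 1, 1, 2, 3, 3, 4, 5]
step 3: w=[0.0658, 0.0658, 0.0728, 0.0728, 0.1672, 0.1672, 0.1672, 0.1672, 0.0541]  mean=-1.6872  Neff=7.4640  idx=[1, 2, 4, 4, 5, 6, 6, 7, 8]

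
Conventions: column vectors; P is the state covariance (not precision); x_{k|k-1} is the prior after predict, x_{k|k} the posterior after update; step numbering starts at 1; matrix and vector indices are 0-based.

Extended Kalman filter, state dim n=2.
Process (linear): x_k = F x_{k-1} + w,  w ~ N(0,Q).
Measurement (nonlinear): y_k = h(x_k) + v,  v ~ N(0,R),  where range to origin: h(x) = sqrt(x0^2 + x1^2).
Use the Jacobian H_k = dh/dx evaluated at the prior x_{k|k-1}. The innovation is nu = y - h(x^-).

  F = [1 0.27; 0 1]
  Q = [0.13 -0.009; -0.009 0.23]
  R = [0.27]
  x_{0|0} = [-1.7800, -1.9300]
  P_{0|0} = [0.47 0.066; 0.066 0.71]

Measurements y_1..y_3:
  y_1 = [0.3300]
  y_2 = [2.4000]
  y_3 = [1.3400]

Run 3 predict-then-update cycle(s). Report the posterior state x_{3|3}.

step 1: x^-=[-2.3011, -1.9300]  P^-=[0.6874 0.2487; 0.2487 0.9400]  H_jac=[-0.7662 -0.6426]  S=[1.3066]  K=[-0.5254; -0.6081]  nu=[-2.6733]  x^+=[-0.8965, -0.3042]  P^+=[0.3267 -0.1688; -0.1688 0.4568]
step 2: x^-=[-0.9787, -0.3042]  P^-=[0.3989 -0.0545; -0.0545 0.6868]  H_jac=[-0.9549 -0.2968]  S=[0.6634]  K=[-0.5498; -0.2289]  nu=[1.3751]  x^+=[-1.7347, -0.6190]  P^+=[0.1983 -0.1380; -0.1380 0.6520]
step 3: x^-=[-1.9019, -0.6190]  P^-=[0.3014 0.0291; 0.0291 0.8820]  H_jac=[-0.9509 -0.3095]  S=[0.6441]  K=[-0.4589; -0.4667]  nu=[-0.6601]  x^+=[-1.5990, -0.3109]  P^+=[0.1657 -0.1089; -0.1089 0.7417]

x_post = [-1.5990, -0.3109]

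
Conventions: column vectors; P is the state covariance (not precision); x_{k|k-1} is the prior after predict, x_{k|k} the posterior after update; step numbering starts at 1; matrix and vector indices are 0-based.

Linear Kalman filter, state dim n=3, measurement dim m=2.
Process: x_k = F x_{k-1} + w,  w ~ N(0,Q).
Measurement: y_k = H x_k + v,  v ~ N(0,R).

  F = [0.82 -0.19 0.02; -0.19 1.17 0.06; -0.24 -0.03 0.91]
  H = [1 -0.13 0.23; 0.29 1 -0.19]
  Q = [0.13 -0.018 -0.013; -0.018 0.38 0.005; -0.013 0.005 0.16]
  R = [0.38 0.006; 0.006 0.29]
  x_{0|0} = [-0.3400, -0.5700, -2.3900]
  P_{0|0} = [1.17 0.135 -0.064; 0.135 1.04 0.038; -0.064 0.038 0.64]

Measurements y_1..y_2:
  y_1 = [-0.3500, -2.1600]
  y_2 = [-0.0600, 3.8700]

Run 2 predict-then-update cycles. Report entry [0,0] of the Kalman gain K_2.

K[0,0] = 0.4557

step 1: x^-=[-0.2183, -0.7457, -2.0762]  P^-=[0.9101 -0.2988 -0.2769; -0.2988 1.7950 0.0720; -0.2769 0.0720 0.7861]  S=[1.3080 -0.2328; -0.2328 2.0197]  K=[0.6925 0.0886; -0.2499 0.8102; -0.0965 -0.0892]  nu=[0.2489, -1.7455]  x^+=[-0.2006, -2.2221, -1.9446]  P^+=[0.2954 -0.0919 -0.1899; -0.0919 0.2931 0.1734; -0.1899 0.1734 0.7619]
step 2: x^-=[0.2188, -2.6785, -1.6548]  P^-=[0.3606 -0.2263 -0.2284; -0.2263 0.8641 0.2949; -0.2284 0.2949 0.8804]  S=[0.7379 -0.1547; -0.1547 0.9981]  K=[0.4557 -0.0078; -0.2181 0.7101; -0.0767 0.0497]  nu=[-0.2464, 6.1706]  x^+=[0.0582, 1.7569, -1.3294]  P^+=[0.2062 -0.0971 -0.1986; -0.0971 0.2779 0.2373; -0.1986 0.2373 0.8724]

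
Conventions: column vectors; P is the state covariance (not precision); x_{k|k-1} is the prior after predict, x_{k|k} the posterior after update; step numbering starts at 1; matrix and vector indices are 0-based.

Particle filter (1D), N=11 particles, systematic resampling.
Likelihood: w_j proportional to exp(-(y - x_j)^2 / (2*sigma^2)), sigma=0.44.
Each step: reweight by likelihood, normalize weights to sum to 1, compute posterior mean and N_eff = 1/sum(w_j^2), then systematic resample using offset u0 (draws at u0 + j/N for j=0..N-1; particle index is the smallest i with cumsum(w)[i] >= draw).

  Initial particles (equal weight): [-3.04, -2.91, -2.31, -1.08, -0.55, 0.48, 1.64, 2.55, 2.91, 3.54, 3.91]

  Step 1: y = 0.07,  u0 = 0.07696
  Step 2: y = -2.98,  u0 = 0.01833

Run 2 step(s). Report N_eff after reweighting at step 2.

step 1: w=[0.0000, 0.0000, 0.0000, 0.0312, 0.3519, 0.6152, 0.0016, 0.0000, 0.0000, 0.0000, 0.0000]  mean=0.0707  Neff=1.9867  idx=[4, 4, 4, 4, 5, 5, 5, 5, 5, 5, 5]
step 2: w=[0.2500, 0.2500, 0.2500, 0.2500, 0.0000, 0.0000, 0.0000, 0.0000, 0.0000, 0.0000, 0.0000]  mean=-0.5500  Neff=4.0000  idx=[0, 0, 0, 1, 1, 1, 2, 2, 2, 3, 3]

N_eff = 4.0000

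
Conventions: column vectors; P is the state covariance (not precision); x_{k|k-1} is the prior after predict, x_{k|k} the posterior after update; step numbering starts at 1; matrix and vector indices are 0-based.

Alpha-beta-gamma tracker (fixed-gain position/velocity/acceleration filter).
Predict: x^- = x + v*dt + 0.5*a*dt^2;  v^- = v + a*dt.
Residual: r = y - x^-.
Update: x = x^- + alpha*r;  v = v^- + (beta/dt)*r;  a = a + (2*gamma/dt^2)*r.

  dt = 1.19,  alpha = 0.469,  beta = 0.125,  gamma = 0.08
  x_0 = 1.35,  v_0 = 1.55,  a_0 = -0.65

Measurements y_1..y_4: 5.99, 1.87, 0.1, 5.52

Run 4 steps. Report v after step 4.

step 1: x_pred=2.7343  r=3.2557  x^+=4.2612  v^+=1.1185  a^+=-0.2821
step 2: x_pred=5.3924  r=-3.5224  x^+=3.7404  v^+=0.4127  a^+=-0.6801
step 3: x_pred=3.7500  r=-3.6500  x^+=2.0381  v^+=-0.7800  a^+=-1.0925
step 4: x_pred=0.3363  r=5.1837  x^+=2.7675  v^+=-1.5356  a^+=-0.5069

v_post = -1.5356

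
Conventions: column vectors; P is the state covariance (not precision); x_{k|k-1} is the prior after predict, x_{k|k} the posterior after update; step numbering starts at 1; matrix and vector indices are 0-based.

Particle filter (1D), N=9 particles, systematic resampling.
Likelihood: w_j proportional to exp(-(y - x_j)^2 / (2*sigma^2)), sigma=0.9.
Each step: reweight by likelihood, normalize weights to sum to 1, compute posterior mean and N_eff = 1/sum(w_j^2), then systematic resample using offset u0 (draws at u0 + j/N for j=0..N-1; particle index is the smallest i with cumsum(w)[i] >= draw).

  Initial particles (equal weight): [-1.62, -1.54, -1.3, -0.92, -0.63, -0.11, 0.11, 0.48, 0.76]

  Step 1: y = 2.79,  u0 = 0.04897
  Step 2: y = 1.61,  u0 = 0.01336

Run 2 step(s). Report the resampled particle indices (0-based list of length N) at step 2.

step 1: w=[0.0000, 0.0001, 0.0002, 0.0015, 0.0055, 0.0415, 0.0885, 0.2767, 0.5859]  mean=0.5780  Neff=2.3285  idx=[6, 7, 7, 7, 8, 8, 8, 8, 8]
step 2: w=[0.0518, 0.0944, 0.0944, 0.0944, 0.1330, 0.1330, 0.1330, 0.1330, 0.1330]  mean=0.6470  Neff=8.4851  idx=[0, 1, 2, 4, 4, 5, 6, 7, 8]

resampled_idx = [0, 1, 2, 4, 4, 5, 6, 7, 8]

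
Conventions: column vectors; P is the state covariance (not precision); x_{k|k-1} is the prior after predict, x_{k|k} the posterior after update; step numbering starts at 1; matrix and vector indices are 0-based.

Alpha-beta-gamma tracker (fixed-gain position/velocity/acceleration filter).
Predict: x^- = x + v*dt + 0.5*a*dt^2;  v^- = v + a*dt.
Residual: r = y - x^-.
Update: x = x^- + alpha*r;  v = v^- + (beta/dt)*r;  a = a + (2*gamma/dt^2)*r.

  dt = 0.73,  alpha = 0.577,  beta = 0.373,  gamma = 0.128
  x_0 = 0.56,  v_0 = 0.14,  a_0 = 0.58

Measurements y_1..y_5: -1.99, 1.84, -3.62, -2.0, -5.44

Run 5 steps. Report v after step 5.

v_post = -3.0583

step 1: x_pred=0.8167  r=-2.8067  x^+=-0.8027  v^+=-0.8707  a^+=-0.7683
step 2: x_pred=-1.6431  r=3.4831  x^+=0.3666  v^+=0.3481  a^+=0.9049
step 3: x_pred=0.8619  r=-4.4819  x^+=-1.7242  v^+=-1.2814  a^+=-1.2481
step 4: x_pred=-2.9921  r=0.9921  x^+=-2.4197  v^+=-1.6856  a^+=-0.7715
step 5: x_pred=-3.8557  r=-1.5843  x^+=-4.7698  v^+=-3.0583  a^+=-1.5326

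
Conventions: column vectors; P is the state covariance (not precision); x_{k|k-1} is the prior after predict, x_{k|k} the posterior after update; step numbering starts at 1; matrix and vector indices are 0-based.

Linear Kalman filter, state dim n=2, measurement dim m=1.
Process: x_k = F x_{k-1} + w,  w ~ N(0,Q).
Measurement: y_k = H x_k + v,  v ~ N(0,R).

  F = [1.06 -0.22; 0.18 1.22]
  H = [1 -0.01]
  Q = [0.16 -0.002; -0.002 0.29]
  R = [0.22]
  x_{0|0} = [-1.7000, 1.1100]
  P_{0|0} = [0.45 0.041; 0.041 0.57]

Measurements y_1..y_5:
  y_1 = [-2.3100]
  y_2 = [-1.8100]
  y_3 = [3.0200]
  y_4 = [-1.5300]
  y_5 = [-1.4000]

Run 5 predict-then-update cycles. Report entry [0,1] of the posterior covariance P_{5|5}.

P_post[0,1] = -0.2598

step 1: x^-=[-2.0462, 1.0482]  P^-=[0.6741 -0.0177; -0.0177 1.1710]  S=[0.8946]  K=[0.7537; -0.0329]  nu=[-0.2533]  x^+=[-2.2371, 1.0565]  P^+=[0.1659 0.0045; 0.0045 1.1700]
step 2: x^-=[-2.6038, 0.8863]  P^-=[0.4009 -0.2788; -0.2788 2.0388]  S=[0.6267]  K=[0.6442; -0.4774]  nu=[0.8027]  x^+=[-2.0867, 0.5031]  P^+=[0.1409 -0.0861; -0.0861 1.8959]
step 3: x^-=[-2.3226, 0.2382]  P^-=[0.4502 -0.5919; -0.5919 3.0787]  S=[0.6823]  K=[0.6684; -0.9126]  nu=[5.3450]  x^+=[1.2502, -4.6396]  P^+=[0.1453 -0.1757; -0.1757 2.5104]
step 4: x^-=[2.3459, -5.4353]  P^-=[0.5267 -0.8683; -0.8683 3.9541]  S=[0.7645]  K=[0.7003; -1.1876]  nu=[-3.9303]  x^+=[-0.4066, -0.7679]  P^+=[0.1517 -0.2325; -0.2325 2.8760]
step 5: x^-=[-0.2621, -1.0100]  P^-=[0.5781 -1.0364; -1.0364 4.4734]  S=[0.8193]  K=[0.7183; -1.3196]  nu=[-1.1480]  x^+=[-1.0867, 0.5050]  P^+=[0.1554 -0.2598; -0.2598 3.0467]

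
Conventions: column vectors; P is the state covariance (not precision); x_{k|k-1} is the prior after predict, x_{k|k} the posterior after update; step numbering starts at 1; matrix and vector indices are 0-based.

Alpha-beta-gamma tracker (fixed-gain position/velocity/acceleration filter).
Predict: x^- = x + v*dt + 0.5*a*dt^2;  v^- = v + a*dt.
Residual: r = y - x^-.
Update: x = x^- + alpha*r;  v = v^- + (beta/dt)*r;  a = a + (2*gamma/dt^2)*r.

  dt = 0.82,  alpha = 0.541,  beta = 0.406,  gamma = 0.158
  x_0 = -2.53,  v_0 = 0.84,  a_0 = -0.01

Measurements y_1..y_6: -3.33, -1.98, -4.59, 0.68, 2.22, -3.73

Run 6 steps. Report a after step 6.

step 1: x_pred=-1.8446  r=-1.4854  x^+=-2.6482  v^+=0.0963  a^+=-0.7081
step 2: x_pred=-2.8073  r=0.8273  x^+=-2.3597  v^+=-0.0747  a^+=-0.3193
step 3: x_pred=-2.5283  r=-2.0617  x^+=-3.6437  v^+=-1.3573  a^+=-1.2882
step 4: x_pred=-5.1898  r=5.8698  x^+=-2.0142  v^+=0.4926  a^+=1.4703
step 5: x_pred=-1.1160  r=3.3360  x^+=0.6888  v^+=3.3500  a^+=3.0381
step 6: x_pred=4.4572  r=-8.1872  x^+=0.0279  v^+=1.7876  a^+=-0.8095

a_post = -0.8095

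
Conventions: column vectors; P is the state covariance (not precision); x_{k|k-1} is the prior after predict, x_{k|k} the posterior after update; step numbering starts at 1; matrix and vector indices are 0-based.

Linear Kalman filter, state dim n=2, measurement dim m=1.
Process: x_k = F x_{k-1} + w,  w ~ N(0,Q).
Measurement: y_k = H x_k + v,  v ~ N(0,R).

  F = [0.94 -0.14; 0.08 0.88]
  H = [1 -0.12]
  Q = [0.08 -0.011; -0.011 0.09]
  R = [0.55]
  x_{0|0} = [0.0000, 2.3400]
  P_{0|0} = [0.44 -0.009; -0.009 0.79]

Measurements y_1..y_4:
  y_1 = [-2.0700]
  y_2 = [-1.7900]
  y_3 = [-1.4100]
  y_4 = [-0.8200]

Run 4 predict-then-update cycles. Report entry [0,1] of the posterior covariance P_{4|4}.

step 1: x^-=[-0.3276, 2.0592]  P^-=[0.4866 -0.0826; -0.0826 0.7033]  S=[1.0666]  K=[0.4655; -0.1566]  nu=[-1.4953]  x^+=[-1.0237, 2.2933]  P^+=[0.2555 -0.0048; -0.0048 0.6772]
step 2: x^-=[-1.2834, 1.9362]  P^-=[0.3203 -0.0792; -0.0792 0.6154]  S=[0.8981]  K=[0.3672; -0.1704]  nu=[-0.2743]  x^+=[-1.3841, 1.9829]  P^+=[0.1992 -0.0230; -0.0230 0.5893]
step 3: x^-=[-1.5786, 1.6343]  P^-=[0.2736 -0.0874; -0.0874 0.5444]  S=[0.8524]  K=[0.3333; -0.1791]  nu=[0.3648]  x^+=[-1.4571, 1.5689]  P^+=[0.1789 -0.0365; -0.0365 0.5170]
step 4: x^-=[-1.5893, 1.2641]  P^-=[0.2578 -0.0910; -0.0910 0.4864]  S=[0.8367]  K=[0.3212; -0.1785]  nu=[0.9210]  x^+=[-1.2935, 1.0996]  P^+=[0.1715 -0.0430; -0.0430 0.4597]

P_post[0,1] = -0.0430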